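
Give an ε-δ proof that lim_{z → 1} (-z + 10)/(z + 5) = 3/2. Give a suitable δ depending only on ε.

Suppose ε > 0. We want δ > 0 with 0 < |z − 1| < δ ⇒ |(-z + 10)/(z + 5) − (3/2)| < ε.
Combining over a common denominator, (-z + 10)/(z + 5) − (3/2) = [(-z + 10)·6 − 9·(z + 5)] / [6·(z + 5)] = -15(z − 1) / (6(z + 5)).
So |(-z + 10)/(z + 5) − (3/2)| = 15|z − 1| / (6·|z + 5|).
Restrict δ ≤ 3. Then |z − 1| < 3 gives |z + 5| = |(z − 1) + 6| ≥ 6 − 3 = 3.
Hence |(-z + 10)/(z + 5) − (3/2)| < 15|z − 1|/(6·3) = (5/6)|z − 1|, which is < ε once |z − 1| < (6/5)ε.
Take δ = min(3, (6/5)ε). Then 0 < |z − 1| < δ forces both bounds, so |(-z + 10)/(z + 5) − (3/2)| < ε.

δ = min(3, (6/5)ε)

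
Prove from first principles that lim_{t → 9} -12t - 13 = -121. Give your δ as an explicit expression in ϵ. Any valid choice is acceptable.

δ = ϵ/12

Fix ϵ > 0. We need δ > 0 so that 0 < |t − 9| < δ implies |(-12t - 13) + 121| < ϵ.
Since (-12t - 13) + 121 = -12(t − 9), we have |(-12t - 13) + 121| = 12|t − 9|.
Thus it suffices that |t − 9| < ϵ/12.
Take δ = ϵ/12. If 0 < |t − 9| < δ then |(-12t - 13) + 121| = 12|t − 9| < 12·(ϵ/12) = ϵ.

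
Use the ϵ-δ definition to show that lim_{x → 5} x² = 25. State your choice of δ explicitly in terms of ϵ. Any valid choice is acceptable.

Let ϵ > 0. We seek δ > 0 with 0 < |x − 5| < δ ⇒ |x² − 25| < ϵ.
Factor: x² − 25 = (x − 5)(x + 5), so |x² − 25| = |x − 5|·|x + 5|.
Impose δ ≤ 2 so that |x| < 7; then |x + 5| ≤ 12.
Hence |x² − 25| ≤ 12|x − 5|, which is < ϵ once |x − 5| < ϵ/12.
Take δ = min(2, ϵ/12). If 0 < |x − 5| < δ then both bounds hold and |x² − 25| ≤ 12|x − 5| < 12·(ϵ/12) = ϵ.

δ = min(2, ϵ/12)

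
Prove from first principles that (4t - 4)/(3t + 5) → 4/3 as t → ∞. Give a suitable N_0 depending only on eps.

Let eps > 0. We seek N_0 > 0 such that t > N_0 implies |(4t - 4)/(3t + 5) − (4/3)| < eps.
(4t - 4)/(3t + 5) − (4/3) = (3(4t - 4) − 4(3t + 5)) / (3(3t + 5)) = -32/(3(3t + 5)).
For t > 0 we have 3t + 5 > 3t, so |(4t - 4)/(3t + 5) − (4/3)| = 32/(3(3t + 5)) < 32/(3·3t) = (32/9)/t.
Thus |(4t - 4)/(3t + 5) − (4/3)| < eps whenever t > (32/9)/eps.
Take N_0 = (32/9)/eps. If t > N_0 then |(4t - 4)/(3t + 5) − (4/3)| < (32/9)/t < eps.

N_0 = (32/9)/eps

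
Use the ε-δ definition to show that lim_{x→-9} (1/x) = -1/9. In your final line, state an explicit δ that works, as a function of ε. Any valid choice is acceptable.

Fix ε > 0. We seek δ > 0 such that 0 < |x + 9| < δ implies |1/x + 1/9| < ε.
|1/x + 1/9| = |-9 − x|/(9·|x|) = |x + 9|/(9|x|).
Restrict δ ≤ 9/2. Then |x + 9| < 9/2 gives |x| > 9/2, so 9|x| > 81/2.
Then |1/x + 1/9| < |x + 9|/(81/2), which is < ε when |x + 9| < (81/2)ε.
Take δ = min(9/2, (81/2)ε). Then 0 < |x + 9| < δ gives both |x + 9| < 9/2 and |x + 9| < (81/2)ε, so |1/x + 1/9| < ε.

δ = min(9/2, (81/2)ε)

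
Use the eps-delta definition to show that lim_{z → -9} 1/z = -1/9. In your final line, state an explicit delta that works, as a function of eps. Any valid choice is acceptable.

delta = min(9/2, (81/2)eps)

Suppose eps > 0. We seek delta > 0 such that 0 < |z + 9| < delta implies |1/z + 1/9| < eps.
|1/z + 1/9| = |-9 − z|/(9·|z|) = |z + 9|/(9|z|).
Restrict delta ≤ 9/2. Then |z + 9| < 9/2 gives |z| > 9/2, so 9|z| > 81/2.
Then |1/z + 1/9| < |z + 9|/(81/2), which is < eps when |z + 9| < (81/2)eps.
Take delta = min(9/2, (81/2)eps). Then 0 < |z + 9| < delta gives both |z + 9| < 9/2 and |z + 9| < (81/2)eps, so |1/z + 1/9| < eps.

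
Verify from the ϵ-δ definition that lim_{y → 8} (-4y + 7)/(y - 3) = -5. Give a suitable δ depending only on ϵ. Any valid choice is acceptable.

δ = min(5/2, (5/2)ϵ)

Fix ϵ > 0. We want δ > 0 with 0 < |y − 8| < δ ⇒ |(-4y + 7)/(y - 3) + 5| < ϵ.
Combining over a common denominator, (-4y + 7)/(y - 3) + 5 = [(-4y + 7)·5 − (-25)·(y - 3)] / [5·(y - 3)] = 5(y − 8) / (5(y - 3)).
So |(-4y + 7)/(y - 3) + 5| = 5|y − 8| / (5·|y − 3|).
Require δ ≤ 5/2, so |y − 3| ≥ |5| − |y − 8| > 5 − 5/2 = 5/2.
Hence |(-4y + 7)/(y - 3) + 5| < 5|y − 8|/(5·(5/2)) = (2/5)|y − 8|, which is < ϵ once |y − 8| < (5/2)ϵ.
Take δ = min(5/2, (5/2)ϵ). Then 0 < |y − 8| < δ forces both bounds, so |(-4y + 7)/(y - 3) + 5| < ϵ.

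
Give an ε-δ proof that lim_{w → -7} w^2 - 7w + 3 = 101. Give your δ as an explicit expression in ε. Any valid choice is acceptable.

Let ε > 0 be given. We want δ > 0 such that 0 < |w + 7| < δ implies |(w^2 - 7w + 3) − 101| < ε.
(w^2 - 7w + 3) − 101 = w^2 - 7w - 98 = (w + 7)(w - 14).
So |(w^2 - 7w + 3) − 101| = |w + 7|·|w - 14|.
Require δ ≤ 2. Then |w + 7| < 2 gives |w| < 9, and by the triangle inequality |w - 14| ≤ 9 + 14 = 23.
Hence |(w^2 - 7w + 3) − 101| ≤ 23|w + 7| < ε provided |w + 7| < ε/23.
Take δ = min(2, ε/23). Then 0 < |w + 7| < δ gives both |w + 7| < 2 and |w + 7| < ε/23, so |(w^2 - 7w + 3) − 101| < ε.

δ = min(2, ε/23)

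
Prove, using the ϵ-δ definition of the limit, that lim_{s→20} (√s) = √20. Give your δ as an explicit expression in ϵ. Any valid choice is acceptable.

δ = min(20, √20·ϵ)

Let ϵ > 0. We want δ > 0 such that 0 < |s − 20| < δ implies |√s − √20| < ϵ.
Rationalise: √s − √20 = (s − 20)/(√s + √20), so |√s − √20| = |s − 20|/(√s + √20).
Restrict δ ≤ 20 so that |s − 20| < 20 forces s > 0, and then √s + √20 > √20.
Hence |√s − √20| < |s − 20|/√20, which is < ϵ once |s − 20| < √20·ϵ.
Take δ = min(20, √20·ϵ). If 0 < |s − 20| < δ then s > 0 and |√s − √20| < |s − 20|/√20 < ϵ.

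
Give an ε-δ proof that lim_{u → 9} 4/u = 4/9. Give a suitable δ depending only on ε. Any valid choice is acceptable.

Let ε > 0 be given. We seek δ > 0 such that 0 < |u − 9| < δ implies |4/u − (4/9)| < ε.
|4/u − (4/9)| = 4·|9 − u|/(9·|u|) = 4|u − 9|/(9|u|).
Require δ ≤ 9/2 so that |u| > 9 − 9/2 = 9/2, hence 9|u| > 81/2.
Then |4/u − (4/9)| < 4|u − 9|/(81/2), which is < ε when |u − 9| < (81/8)ε.
Take δ = min(9/2, (81/8)ε). Then 0 < |u − 9| < δ gives both |u − 9| < 9/2 and |u − 9| < (81/8)ε, so |4/u − (4/9)| < ε.

δ = min(9/2, (81/8)ε)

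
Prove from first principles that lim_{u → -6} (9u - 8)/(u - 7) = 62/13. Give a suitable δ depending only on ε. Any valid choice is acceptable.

Suppose ε > 0. We want δ > 0 with 0 < |u + 6| < δ ⇒ |(9u - 8)/(u - 7) − (62/13)| < ε.
Combining over a common denominator, (9u - 8)/(u - 7) − (62/13) = [(9u - 8)·(-13) − (-62)·(u - 7)] / [(-13)·(u - 7)] = -55(u + 6) / ((-13)(u - 7)).
So |(9u - 8)/(u - 7) − (62/13)| = 55|u + 6| / (13·|u − 7|).
Restrict δ ≤ 13/2. Then |u + 6| < 13/2 gives |u − 7| = |(u + 6) + (-13)| ≥ 13 − 13/2 = 13/2.
Hence |(9u - 8)/(u - 7) − (62/13)| < 55|u + 6|/(13·(13/2)) = (110/169)|u + 6|, which is < ε once |u + 6| < (169/110)ε.
Take δ = min(13/2, (169/110)ε). Then 0 < |u + 6| < δ forces both bounds, so |(9u - 8)/(u - 7) − (62/13)| < ε.

δ = min(13/2, (169/110)ε)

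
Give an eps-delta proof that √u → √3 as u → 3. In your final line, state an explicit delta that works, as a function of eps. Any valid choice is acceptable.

delta = min(3, √3·eps)

Fix eps > 0. We want delta > 0 such that 0 < |u − 3| < delta implies |√u − √3| < eps.
Multiplying by the conjugate, |√u − √3| = |u − 3|/(√u + √3).
Restrict delta ≤ 3 so that |u − 3| < 3 forces u > 0, and then √u + √3 > √3.
Hence |√u − √3| < |u − 3|/√3, which is < eps once |u − 3| < √3·eps.
Take delta = min(3, √3·eps). If 0 < |u − 3| < delta then u > 0 and |√u − √3| < |u − 3|/√3 < eps.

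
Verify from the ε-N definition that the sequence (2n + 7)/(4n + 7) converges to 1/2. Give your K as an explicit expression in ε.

Let ε > 0. For n ≥ 1, |(2n + 7)/(4n + 7) − (1/2)| = |14|/(4(4n + 7)) = 14/(4(4n + 7)).
Since 4n + 7 ≥ 4n for n ≥ 1, this is ≤ 14/(4·4n) = (7/8)/n.
So |(2n + 7)/(4n + 7) − (1/2)| < ε whenever n > (7/8)/ε.
Take K = (7/8)/ε. If n > K then |(2n + 7)/(4n + 7) − (1/2)| ≤ (7/8)/n < ε.

K = (7/8)/ε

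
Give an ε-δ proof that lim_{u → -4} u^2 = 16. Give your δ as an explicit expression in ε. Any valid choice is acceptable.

Let ε > 0. We seek δ > 0 with 0 < |u + 4| < δ ⇒ |u^2 − 16| < ε.
Factor: u^2 − 16 = (u + 4)(u - 4), so |u^2 − 16| = |u + 4|·|u - 4|.
Restrict δ ≤ 2. Then |u + 4| < 2 gives |u| < 6, so by the triangle inequality |u - 4| ≤ 6 + 4 = 10.
Hence |u^2 − 16| ≤ 10|u + 4|, which is < ε once |u + 4| < ε/10.
Take δ = min(2, ε/10). If 0 < |u + 4| < δ then both bounds hold and |u^2 − 16| ≤ 10|u + 4| < 10·(ε/10) = ε.

δ = min(2, ε/10)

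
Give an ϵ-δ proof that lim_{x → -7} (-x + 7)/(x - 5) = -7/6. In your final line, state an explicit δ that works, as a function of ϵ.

δ = min(6, 36ϵ)

Suppose ϵ > 0. We want δ > 0 with 0 < |x + 7| < δ ⇒ |(-x + 7)/(x - 5) + 7/6| < ϵ.
Combining over a common denominator, (-x + 7)/(x - 5) + 7/6 = [(-x + 7)·(-12) − 14·(x - 5)] / [(-12)·(x - 5)] = -2(x + 7) / ((-12)(x - 5)).
So |(-x + 7)/(x - 5) + 7/6| = 2|x + 7| / (12·|x − 5|).
Restrict δ ≤ 6. Then |x + 7| < 6 gives |x − 5| = |(x + 7) + (-12)| ≥ 12 − 6 = 6.
Hence |(-x + 7)/(x - 5) + 7/6| < 2|x + 7|/(12·6) = (1/36)|x + 7|, which is < ϵ once |x + 7| < 36ϵ.
Take δ = min(6, 36ϵ). Then 0 < |x + 7| < δ forces both bounds, so |(-x + 7)/(x - 5) + 7/6| < ϵ.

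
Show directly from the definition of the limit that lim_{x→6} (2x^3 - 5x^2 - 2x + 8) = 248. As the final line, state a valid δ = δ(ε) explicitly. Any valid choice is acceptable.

δ = min(1, ε/187)

Let ε > 0. We want δ > 0 such that 0 < |x − 6| < δ implies |(2x^3 - 5x^2 - 2x + 8) − 248| < ε.
(2x^3 - 5x^2 - 2x + 8) − 248 = 2x^3 - 5x^2 - 2x - 240 = (x − 6)(2x^2 + 7x + 40).
So |(2x^3 - 5x^2 - 2x + 8) − 248| = |x − 6|·|2x^2 + 7x + 40|.
Require δ ≤ 1. Then |x − 6| < 1 gives |x| < 7, and by the triangle inequality |2x^2 + 7x + 40| ≤ 2·7^2 + 7·7 + 40 = 187.
Hence |(2x^3 - 5x^2 - 2x + 8) − 248| ≤ 187|x − 6| < ε provided |x − 6| < ε/187.
Take δ = min(1, ε/187). Then 0 < |x − 6| < δ gives both |x − 6| < 1 and |x − 6| < ε/187, so |(2x^3 - 5x^2 - 2x + 8) − 248| < ε.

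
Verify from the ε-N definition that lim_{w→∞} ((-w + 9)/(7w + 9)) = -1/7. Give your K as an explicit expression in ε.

Fix ε > 0. We seek K > 0 such that w > K implies |(-w + 9)/(7w + 9) + 1/7| < ε.
(-w + 9)/(7w + 9) + 1/7 = (7(-w + 9) − (-1)(7w + 9)) / (7(7w + 9)) = 72/(7(7w + 9)).
For w > 0 we have 7w + 9 > 7w, so |(-w + 9)/(7w + 9) + 1/7| = 72/(7(7w + 9)) < 72/(7·7w) = (72/49)/w.
Thus |(-w + 9)/(7w + 9) + 1/7| < ε whenever w > (72/49)/ε.
Take K = (72/49)/ε. If w > K then |(-w + 9)/(7w + 9) + 1/7| < (72/49)/w < ε.

K = (72/49)/ε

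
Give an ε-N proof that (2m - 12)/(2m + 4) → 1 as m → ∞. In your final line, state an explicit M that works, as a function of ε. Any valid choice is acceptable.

Let ε > 0. For m ≥ 1, |(2m - 12)/(2m + 4) − 1| = |-32|/(2(2m + 4)) = 32/(2(2m + 4)).
Since 2m + 4 ≥ 2m for m ≥ 1, this is ≤ 32/(2·2m) = 8/m.
So |(2m - 12)/(2m + 4) − 1| < ε whenever m > 8/ε.
Take M = 8/ε. If m > M then |(2m - 12)/(2m + 4) − 1| ≤ 8/m < ε.

M = 8/ε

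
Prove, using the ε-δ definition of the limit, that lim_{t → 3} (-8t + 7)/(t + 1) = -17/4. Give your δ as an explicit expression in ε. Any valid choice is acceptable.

Let ε > 0 be given. We want δ > 0 with 0 < |t − 3| < δ ⇒ |(-8t + 7)/(t + 1) + 17/4| < ε.
Combining over a common denominator, (-8t + 7)/(t + 1) + 17/4 = [(-8t + 7)·4 − (-17)·(t + 1)] / [4·(t + 1)] = -15(t − 3) / (4(t + 1)).
So |(-8t + 7)/(t + 1) + 17/4| = 15|t − 3| / (4·|t + 1|).
Restrict δ ≤ 2. Then |t − 3| < 2 gives |t + 1| = |(t − 3) + 4| ≥ 4 − 2 = 2.
Hence |(-8t + 7)/(t + 1) + 17/4| < 15|t − 3|/(4·2) = (15/8)|t − 3|, which is < ε once |t − 3| < (8/15)ε.
Take δ = min(2, (8/15)ε). Then 0 < |t − 3| < δ forces both bounds, so |(-8t + 7)/(t + 1) + 17/4| < ε.

δ = min(2, (8/15)ε)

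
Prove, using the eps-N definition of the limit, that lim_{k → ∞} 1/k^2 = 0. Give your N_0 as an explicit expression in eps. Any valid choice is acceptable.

N_0 = (1/eps)^{1/2}

Suppose eps > 0. For k ≥ 1, |1/k^2 − 0| = 1/k^2.
1/k^2 < eps ⇔ k^2 > 1/eps ⇔ k > (1/eps)^{1/2}.
Take N_0 = (1/eps)^{1/2}. Then k > N_0 implies 1/k^2 < eps.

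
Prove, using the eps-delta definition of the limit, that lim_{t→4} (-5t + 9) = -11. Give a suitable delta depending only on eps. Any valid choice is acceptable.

Let eps > 0 be given. We need delta > 0 so that 0 < |t − 4| < delta implies |(-5t + 9) + 11| < eps.
Since (-5t + 9) + 11 = -5(t − 4), we have |(-5t + 9) + 11| = 5|t − 4|.
So 5|t − 4| < eps exactly when |t − 4| < eps/5.
Take delta = eps/5. If 0 < |t − 4| < delta then |(-5t + 9) + 11| = 5|t − 4| < 5·(eps/5) = eps.

delta = eps/5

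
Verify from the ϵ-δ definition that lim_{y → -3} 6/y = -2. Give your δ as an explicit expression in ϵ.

δ = min(3/2, (3/4)ϵ)

Let ϵ > 0. We seek δ > 0 such that 0 < |y + 3| < δ implies |6/y + 2| < ϵ.
|6/y + 2| = 6·|-3 − y|/(3·|y|) = 6|y + 3|/(3|y|).
Restrict δ ≤ 3/2. Then |y + 3| < 3/2 gives |y| > 3/2, so 3|y| > 9/2.
Then |6/y + 2| < 6|y + 3|/(9/2), which is < ϵ when |y + 3| < (3/4)ϵ.
Take δ = min(3/2, (3/4)ϵ). Then 0 < |y + 3| < δ gives both |y + 3| < 3/2 and |y + 3| < (3/4)ϵ, so |6/y + 2| < ϵ.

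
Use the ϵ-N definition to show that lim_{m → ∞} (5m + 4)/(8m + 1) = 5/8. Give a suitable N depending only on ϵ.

N = (27/64)/ϵ

Suppose ϵ > 0. For m ≥ 1, |(5m + 4)/(8m + 1) − (5/8)| = |27|/(8(8m + 1)) = 27/(8(8m + 1)).
Since 8m + 1 ≥ 8m for m ≥ 1, this is ≤ 27/(8·8m) = (27/64)/m.
So |(5m + 4)/(8m + 1) − (5/8)| < ϵ whenever m > (27/64)/ϵ.
Take N = (27/64)/ϵ. If m > N then |(5m + 4)/(8m + 1) − (5/8)| ≤ (27/64)/m < ϵ.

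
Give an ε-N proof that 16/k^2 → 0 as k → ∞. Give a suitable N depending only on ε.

N = (16/ε)^{1/2}

Let ε > 0 be given. For k ≥ 1, |16/k^2 − 0| = 16/k^2.
16/k^2 < ε ⇔ k^2 > 16/ε ⇔ k > (16/ε)^{1/2}.
Take N = (16/ε)^{1/2}. Then k > N implies 16/k^2 < ε.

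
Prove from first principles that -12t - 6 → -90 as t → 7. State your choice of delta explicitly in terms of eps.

delta = eps/12

Fix eps > 0. We need delta > 0 so that 0 < |t − 7| < delta implies |(-12t - 6) + 90| < eps.
|(-12t - 6) + 90| = |-12t + 84| = 12|t − 7|.
Thus it suffices that |t − 7| < eps/12.
Take delta = eps/12. If 0 < |t − 7| < delta then |(-12t - 6) + 90| = 12|t − 7| < 12·(eps/12) = eps.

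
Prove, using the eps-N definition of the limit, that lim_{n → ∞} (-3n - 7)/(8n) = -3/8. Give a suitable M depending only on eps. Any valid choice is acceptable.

M = (7/8)/eps

Let eps > 0 be given. For n ≥ 1, |(-3n - 7)/(8n) + 3/8| = |-56|/(8(8n)) = 56/(8(8n)).
Since 8n ≥ 8n for n ≥ 1, this is ≤ 56/(8·8n) = (7/8)/n.
So |(-3n - 7)/(8n) + 3/8| < eps whenever n > (7/8)/eps.
Take M = (7/8)/eps. If n > M then |(-3n - 7)/(8n) + 3/8| ≤ (7/8)/n < eps.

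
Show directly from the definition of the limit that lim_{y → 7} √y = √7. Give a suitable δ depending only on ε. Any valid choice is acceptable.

δ = min(7, √7·ε)

Let ε > 0. We want δ > 0 such that 0 < |y − 7| < δ implies |√y − √7| < ε.
Multiplying by the conjugate, |√y − √7| = |y − 7|/(√y + √7).
Restrict δ ≤ 7 so that |y − 7| < 7 forces y > 0, and then √y + √7 > √7.
Hence |√y − √7| < |y − 7|/√7, which is < ε once |y − 7| < √7·ε.
Take δ = min(7, √7·ε). If 0 < |y − 7| < δ then y > 0 and |√y − √7| < |y − 7|/√7 < ε.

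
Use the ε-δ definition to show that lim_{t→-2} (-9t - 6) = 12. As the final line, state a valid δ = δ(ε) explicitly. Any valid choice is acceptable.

Let ε > 0 be given. We need δ > 0 so that 0 < |t + 2| < δ implies |(-9t - 6) − 12| < ε.
|(-9t - 6) − 12| = |-9t - 18| = 9|t + 2|.
Thus it suffices that |t + 2| < ε/9.
Take δ = ε/9. If 0 < |t + 2| < δ then |(-9t - 6) − 12| = 9|t + 2| < 9·(ε/9) = ε.

δ = ε/9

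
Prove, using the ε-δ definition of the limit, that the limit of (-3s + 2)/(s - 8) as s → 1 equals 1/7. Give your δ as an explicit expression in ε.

δ = min(7/2, (49/44)ε)

Let ε > 0. We want δ > 0 with 0 < |s − 1| < δ ⇒ |(-3s + 2)/(s - 8) − (1/7)| < ε.
Combining over a common denominator, (-3s + 2)/(s - 8) − (1/7) = [(-3s + 2)·(-7) − (-1)·(s - 8)] / [(-7)·(s - 8)] = 22(s − 1) / ((-7)(s - 8)).
So |(-3s + 2)/(s - 8) − (1/7)| = 22|s − 1| / (7·|s − 8|).
Restrict δ ≤ 7/2. Then |s − 1| < 7/2 gives |s − 8| = |(s − 1) + (-7)| ≥ 7 − 7/2 = 7/2.
Hence |(-3s + 2)/(s - 8) − (1/7)| < 22|s − 1|/(7·(7/2)) = (44/49)|s − 1|, which is < ε once |s − 1| < (49/44)ε.
Take δ = min(7/2, (49/44)ε). Then 0 < |s − 1| < δ forces both bounds, so |(-3s + 2)/(s - 8) − (1/7)| < ε.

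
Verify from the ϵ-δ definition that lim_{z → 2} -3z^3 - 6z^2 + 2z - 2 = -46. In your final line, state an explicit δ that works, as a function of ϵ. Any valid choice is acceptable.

Suppose ϵ > 0. We want δ > 0 such that 0 < |z − 2| < δ implies |(-3z^3 - 6z^2 + 2z - 2) + 46| < ϵ.
(-3z^3 - 6z^2 + 2z - 2) + 46 = -3z^3 - 6z^2 + 2z + 44 = (z − 2)(-3z^2 - 12z - 22).
So |(-3z^3 - 6z^2 + 2z - 2) + 46| = |z − 2|·|-3z^2 - 12z - 22|.
Assume first that |z − 2| < 2, so |z| < 4. Then |-3z^2 - 12z - 22| ≤ 3·4^2 + 12·4 + 22 = 118.
Hence |(-3z^3 - 6z^2 + 2z - 2) + 46| ≤ 118|z − 2| < ϵ provided |z − 2| < ϵ/118.
Choosing δ = min(2, ϵ/118) ensures both conditions, hence |(-3z^3 - 6z^2 + 2z - 2) + 46| < ϵ.

δ = min(2, ϵ/118)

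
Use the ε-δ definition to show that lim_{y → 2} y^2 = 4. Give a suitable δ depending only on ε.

δ = min(2, ε/6)

Let ε > 0 be given. We seek δ > 0 with 0 < |y − 2| < δ ⇒ |y^2 − 4| < ε.
Factor: y^2 − 4 = (y − 2)(y + 2), so |y^2 − 4| = |y − 2|·|y + 2|.
Impose δ ≤ 2 so that |y| < 4; then |y + 2| ≤ 6.
Hence |y^2 − 4| ≤ 6|y − 2|, which is < ε once |y − 2| < ε/6.
Take δ = min(2, ε/6). If 0 < |y − 2| < δ then both bounds hold and |y^2 − 4| ≤ 6|y − 2| < 6·(ε/6) = ε.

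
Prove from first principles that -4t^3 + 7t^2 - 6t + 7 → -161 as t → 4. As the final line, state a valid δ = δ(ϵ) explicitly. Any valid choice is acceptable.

δ = min(1, ϵ/187)

Let ϵ > 0. We want δ > 0 such that 0 < |t − 4| < δ implies |(-4t^3 + 7t^2 - 6t + 7) + 161| < ϵ.
(-4t^3 + 7t^2 - 6t + 7) + 161 = -4t^3 + 7t^2 - 6t + 168 = (t − 4)(-4t^2 - 9t - 42).
So |(-4t^3 + 7t^2 - 6t + 7) + 161| = |t − 4|·|-4t^2 - 9t - 42|.
Require δ ≤ 1. Then |t − 4| < 1 gives |t| < 5, and by the triangle inequality |-4t^2 - 9t - 42| ≤ 4·5^2 + 9·5 + 42 = 187.
Hence |(-4t^3 + 7t^2 - 6t + 7) + 161| ≤ 187|t − 4| < ϵ provided |t − 4| < ϵ/187.
Choosing δ = min(1, ϵ/187) ensures both conditions, hence |(-4t^3 + 7t^2 - 6t + 7) + 161| < ϵ.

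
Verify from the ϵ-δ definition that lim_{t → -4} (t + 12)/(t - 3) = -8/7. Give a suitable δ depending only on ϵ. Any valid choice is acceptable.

Let ϵ > 0. We want δ > 0 with 0 < |t + 4| < δ ⇒ |(t + 12)/(t - 3) + 8/7| < ϵ.
Combining over a common denominator, (t + 12)/(t - 3) + 8/7 = [(t + 12)·(-7) − 8·(t - 3)] / [(-7)·(t - 3)] = -15(t + 4) / ((-7)(t - 3)).
So |(t + 12)/(t - 3) + 8/7| = 15|t + 4| / (7·|t − 3|).
Restrict δ ≤ 7/2. Then |t + 4| < 7/2 gives |t − 3| = |(t + 4) + (-7)| ≥ 7 − 7/2 = 7/2.
Hence |(t + 12)/(t - 3) + 8/7| < 15|t + 4|/(7·(7/2)) = (30/49)|t + 4|, which is < ϵ once |t + 4| < (49/30)ϵ.
Take δ = min(7/2, (49/30)ϵ). Then 0 < |t + 4| < δ forces both bounds, so |(t + 12)/(t - 3) + 8/7| < ϵ.

δ = min(7/2, (49/30)ϵ)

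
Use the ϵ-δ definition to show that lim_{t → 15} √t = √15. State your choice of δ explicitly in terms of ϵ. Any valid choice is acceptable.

δ = min(15, √15·ϵ)

Fix ϵ > 0. We want δ > 0 such that 0 < |t − 15| < δ implies |√t − √15| < ϵ.
Multiplying by the conjugate, |√t − √15| = |t − 15|/(√t + √15).
Restrict δ ≤ 15 so that |t − 15| < 15 forces t > 0, and then √t + √15 > √15.
Hence |√t − √15| < |t − 15|/√15, which is < ϵ once |t − 15| < √15·ϵ.
Take δ = min(15, √15·ϵ). If 0 < |t − 15| < δ then t > 0 and |√t − √15| < |t − 15|/√15 < ϵ.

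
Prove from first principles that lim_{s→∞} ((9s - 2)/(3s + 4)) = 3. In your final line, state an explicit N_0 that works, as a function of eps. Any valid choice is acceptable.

Let eps > 0 be given. We seek N_0 > 0 such that s > N_0 implies |(9s - 2)/(3s + 4) − 3| < eps.
(9s - 2)/(3s + 4) − 3 = (3(9s - 2) − 9(3s + 4)) / (3(3s + 4)) = -42/(3(3s + 4)).
For s > 0 we have 3s + 4 > 3s, so |(9s - 2)/(3s + 4) − 3| = 42/(3(3s + 4)) < 42/(3·3s) = (14/3)/s.
Thus |(9s - 2)/(3s + 4) − 3| < eps whenever s > (14/3)/eps.
Take N_0 = (14/3)/eps. If s > N_0 then |(9s - 2)/(3s + 4) − 3| < (14/3)/s < eps.

N_0 = (14/3)/eps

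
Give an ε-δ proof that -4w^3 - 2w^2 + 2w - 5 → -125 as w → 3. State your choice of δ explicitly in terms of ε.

δ = min(1, ε/160)

Let ε > 0 be given. We want δ > 0 such that 0 < |w − 3| < δ implies |(-4w^3 - 2w^2 + 2w - 5) + 125| < ε.
(-4w^3 - 2w^2 + 2w - 5) + 125 = -4w^3 - 2w^2 + 2w + 120 = (w − 3)(-4w^2 - 14w - 40).
So |(-4w^3 - 2w^2 + 2w - 5) + 125| = |w − 3|·|-4w^2 - 14w - 40|.
Assume first that |w − 3| < 1, so |w| < 4. Then |-4w^2 - 14w - 40| ≤ 4·4^2 + 14·4 + 40 = 160.
Hence |(-4w^3 - 2w^2 + 2w - 5) + 125| ≤ 160|w − 3| < ε provided |w − 3| < ε/160.
Take δ = min(1, ε/160). Then 0 < |w − 3| < δ gives both |w − 3| < 1 and |w − 3| < ε/160, so |(-4w^3 - 2w^2 + 2w - 5) + 125| < ε.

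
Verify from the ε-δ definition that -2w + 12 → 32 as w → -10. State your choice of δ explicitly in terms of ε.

Fix ε > 0. We need δ > 0 so that 0 < |w + 10| < δ implies |(-2w + 12) − 32| < ε.
|(-2w + 12) − 32| = |-2w - 20| = 2|w + 10|.
Thus it suffices that |w + 10| < ε/2.
Take δ = ε/2. If 0 < |w + 10| < δ then |(-2w + 12) − 32| = 2|w + 10| < 2·(ε/2) = ε.

δ = ε/2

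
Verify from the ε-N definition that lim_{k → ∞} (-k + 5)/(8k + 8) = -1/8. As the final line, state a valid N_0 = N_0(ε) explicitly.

N_0 = (3/4)/ε

Let ε > 0. For k ≥ 1, |(-k + 5)/(8k + 8) + 1/8| = |48|/(8(8k + 8)) = 48/(8(8k + 8)).
Since 8k + 8 ≥ 8k for k ≥ 1, this is ≤ 48/(8·8k) = (3/4)/k.
So |(-k + 5)/(8k + 8) + 1/8| < ε whenever k > (3/4)/ε.
Take N_0 = (3/4)/ε. If k > N_0 then |(-k + 5)/(8k + 8) + 1/8| ≤ (3/4)/k < ε.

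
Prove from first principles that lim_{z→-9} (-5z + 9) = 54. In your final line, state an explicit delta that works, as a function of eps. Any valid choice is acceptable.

delta = eps/5

Fix eps > 0. We need delta > 0 so that 0 < |z + 9| < delta implies |(-5z + 9) − 54| < eps.
|(-5z + 9) − 54| = |-5z - 45| = 5|z + 9|.
So 5|z + 9| < eps exactly when |z + 9| < eps/5.
Take delta = eps/5. If 0 < |z + 9| < delta then |(-5z + 9) − 54| = 5|z + 9| < 5·(eps/5) = eps.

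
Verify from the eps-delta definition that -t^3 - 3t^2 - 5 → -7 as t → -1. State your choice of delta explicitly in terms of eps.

delta = min(1, eps/10)

Suppose eps > 0. We want delta > 0 such that 0 < |t + 1| < delta implies |(-t^3 - 3t^2 - 5) + 7| < eps.
(-t^3 - 3t^2 - 5) + 7 = -t^3 - 3t^2 + 2 = (t + 1)(-t^2 - 2t + 2).
So |(-t^3 - 3t^2 - 5) + 7| = |t + 1|·|-t^2 - 2t + 2|.
Require delta ≤ 1. Then |t + 1| < 1 gives |t| < 2, and by the triangle inequality |-t^2 - 2t + 2| ≤ 2^2 + 2·2 + 2 = 10.
Hence |(-t^3 - 3t^2 - 5) + 7| ≤ 10|t + 1| < eps provided |t + 1| < eps/10.
Take delta = min(1, eps/10). Then 0 < |t + 1| < delta gives both |t + 1| < 1 and |t + 1| < eps/10, so |(-t^3 - 3t^2 - 5) + 7| < eps.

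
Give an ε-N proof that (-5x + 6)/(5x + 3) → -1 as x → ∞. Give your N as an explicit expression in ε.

N = (9/5)/ε

Suppose ε > 0. We seek N > 0 such that x > N implies |(-5x + 6)/(5x + 3) + 1| < ε.
(-5x + 6)/(5x + 3) + 1 = (5(-5x + 6) − (-5)(5x + 3)) / (5(5x + 3)) = 45/(5(5x + 3)).
For x > 0 we have 5x + 3 > 5x, so |(-5x + 6)/(5x + 3) + 1| = 45/(5(5x + 3)) < 45/(5·5x) = (9/5)/x.
Thus |(-5x + 6)/(5x + 3) + 1| < ε whenever x > (9/5)/ε.
Take N = (9/5)/ε. If x > N then |(-5x + 6)/(5x + 3) + 1| < (9/5)/x < ε.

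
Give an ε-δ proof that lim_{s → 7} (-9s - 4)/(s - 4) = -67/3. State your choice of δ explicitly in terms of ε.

Fix ε > 0. We want δ > 0 with 0 < |s − 7| < δ ⇒ |(-9s - 4)/(s - 4) + 67/3| < ε.
Combining over a common denominator, (-9s - 4)/(s - 4) + 67/3 = [(-9s - 4)·3 − (-67)·(s - 4)] / [3·(s - 4)] = 40(s − 7) / (3(s - 4)).
So |(-9s - 4)/(s - 4) + 67/3| = 40|s − 7| / (3·|s − 4|).
Require δ ≤ 3/2, so |s − 4| ≥ |3| − |s − 7| > 3 − 3/2 = 3/2.
Hence |(-9s - 4)/(s - 4) + 67/3| < 40|s − 7|/(3·(3/2)) = (80/9)|s − 7|, which is < ε once |s − 7| < (9/80)ε.
Take δ = min(3/2, (9/80)ε). Then 0 < |s − 7| < δ forces both bounds, so |(-9s - 4)/(s - 4) + 67/3| < ε.

δ = min(3/2, (9/80)ε)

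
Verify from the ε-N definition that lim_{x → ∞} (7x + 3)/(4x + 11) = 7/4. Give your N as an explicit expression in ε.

N = (65/16)/ε

Let ε > 0. We seek N > 0 such that x > N implies |(7x + 3)/(4x + 11) − (7/4)| < ε.
(7x + 3)/(4x + 11) − (7/4) = (4(7x + 3) − 7(4x + 11)) / (4(4x + 11)) = -65/(4(4x + 11)).
For x > 0 we have 4x + 11 > 4x, so |(7x + 3)/(4x + 11) − (7/4)| = 65/(4(4x + 11)) < 65/(4·4x) = (65/16)/x.
Thus |(7x + 3)/(4x + 11) − (7/4)| < ε whenever x > (65/16)/ε.
Take N = (65/16)/ε. If x > N then |(7x + 3)/(4x + 11) − (7/4)| < (65/16)/x < ε.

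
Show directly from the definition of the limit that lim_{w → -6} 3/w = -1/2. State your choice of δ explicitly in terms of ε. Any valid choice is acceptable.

δ = min(3, 6ε)

Fix ε > 0. We seek δ > 0 such that 0 < |w + 6| < δ implies |3/w + 1/2| < ε.
|3/w + 1/2| = 3·|-6 − w|/(6·|w|) = 3|w + 6|/(6|w|).
Restrict δ ≤ 3. Then |w + 6| < 3 gives |w| > 3, so 6|w| > 18.
Then |3/w + 1/2| < 3|w + 6|/18, which is < ε when |w + 6| < 6ε.
Take δ = min(3, 6ε). Then 0 < |w + 6| < δ gives both |w + 6| < 3 and |w + 6| < 6ε, so |3/w + 1/2| < ε.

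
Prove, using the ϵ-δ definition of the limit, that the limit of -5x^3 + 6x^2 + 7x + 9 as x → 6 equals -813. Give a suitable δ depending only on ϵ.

δ = min(1, ϵ/550)

Let ϵ > 0 be given. We want δ > 0 such that 0 < |x − 6| < δ implies |(-5x^3 + 6x^2 + 7x + 9) + 813| < ϵ.
(-5x^3 + 6x^2 + 7x + 9) + 813 = -5x^3 + 6x^2 + 7x + 822 = (x − 6)(-5x^2 - 24x - 137).
So |(-5x^3 + 6x^2 + 7x + 9) + 813| = |x − 6|·|-5x^2 - 24x - 137|.
Require δ ≤ 1. Then |x − 6| < 1 gives |x| < 7, and by the triangle inequality |-5x^2 - 24x - 137| ≤ 5·7^2 + 24·7 + 137 = 550.
Hence |(-5x^3 + 6x^2 + 7x + 9) + 813| ≤ 550|x − 6| < ϵ provided |x − 6| < ϵ/550.
Take δ = min(1, ϵ/550). Then 0 < |x − 6| < δ gives both |x − 6| < 1 and |x − 6| < ϵ/550, so |(-5x^3 + 6x^2 + 7x + 9) + 813| < ϵ.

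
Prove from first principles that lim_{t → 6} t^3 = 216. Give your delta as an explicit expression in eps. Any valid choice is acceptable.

delta = min(2, eps/148)

Suppose eps > 0. We seek delta > 0 with 0 < |t − 6| < delta ⇒ |t^3 − 216| < eps.
Factor: t^3 − 216 = (t − 6)(t^2 + 6t + 36), so |t^3 − 216| = |t − 6|·|t^2 + 6t + 36|.
Restrict delta ≤ 2. Then |t − 6| < 2 gives |t| < 8, so by the triangle inequality |t^2 + 6t + 36| ≤ 8^2 + 6·8 + 36 = 148.
Hence |t^3 − 216| ≤ 148|t − 6|, which is < eps once |t − 6| < eps/148.
Take delta = min(2, eps/148). If 0 < |t − 6| < delta then both bounds hold and |t^3 − 216| ≤ 148|t − 6| < 148·(eps/148) = eps.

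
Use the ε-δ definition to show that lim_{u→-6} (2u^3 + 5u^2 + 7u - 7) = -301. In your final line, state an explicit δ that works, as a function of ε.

Let ε > 0 be given. We want δ > 0 such that 0 < |u + 6| < δ implies |(2u^3 + 5u^2 + 7u - 7) + 301| < ε.
(2u^3 + 5u^2 + 7u - 7) + 301 = 2u^3 + 5u^2 + 7u + 294 = (u + 6)(2u^2 - 7u + 49).
So |(2u^3 + 5u^2 + 7u - 7) + 301| = |u + 6|·|2u^2 - 7u + 49|.
Require δ ≤ 1. Then |u + 6| < 1 gives |u| < 7, and by the triangle inequality |2u^2 - 7u + 49| ≤ 2·7^2 + 7·7 + 49 = 196.
Hence |(2u^3 + 5u^2 + 7u - 7) + 301| ≤ 196|u + 6| < ε provided |u + 6| < ε/196.
Take δ = min(1, ε/196). Then 0 < |u + 6| < δ gives both |u + 6| < 1 and |u + 6| < ε/196, so |(2u^3 + 5u^2 + 7u - 7) + 301| < ε.

δ = min(1, ε/196)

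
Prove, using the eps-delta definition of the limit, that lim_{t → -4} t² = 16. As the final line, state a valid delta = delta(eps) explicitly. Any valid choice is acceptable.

Let eps > 0. We seek delta > 0 with 0 < |t + 4| < delta ⇒ |t² − 16| < eps.
Factor: t² − 16 = (t + 4)(t - 4), so |t² − 16| = |t + 4|·|t - 4|.
Restrict delta ≤ 2. Then |t + 4| < 2 gives |t| < 6, so by the triangle inequality |t - 4| ≤ 6 + 4 = 10.
Hence |t² − 16| ≤ 10|t + 4|, which is < eps once |t + 4| < eps/10.
Take delta = min(2, eps/10). If 0 < |t + 4| < delta then both bounds hold and |t² − 16| ≤ 10|t + 4| < 10·(eps/10) = eps.

delta = min(2, eps/10)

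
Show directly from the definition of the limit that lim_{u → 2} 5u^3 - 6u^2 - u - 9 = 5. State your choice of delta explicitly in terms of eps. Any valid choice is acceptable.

Let eps > 0. We want delta > 0 such that 0 < |u − 2| < delta implies |(5u^3 - 6u^2 - u - 9) − 5| < eps.
(5u^3 - 6u^2 - u - 9) − 5 = 5u^3 - 6u^2 - u - 14 = (u − 2)(5u^2 + 4u + 7).
So |(5u^3 - 6u^2 - u - 9) − 5| = |u − 2|·|5u^2 + 4u + 7|.
Assume first that |u − 2| < 1, so |u| < 3. Then |5u^2 + 4u + 7| ≤ 5·3^2 + 4·3 + 7 = 64.
Hence |(5u^3 - 6u^2 - u - 9) − 5| ≤ 64|u − 2| < eps provided |u − 2| < eps/64.
Take delta = min(1, eps/64). Then 0 < |u − 2| < delta gives both |u − 2| < 1 and |u − 2| < eps/64, so |(5u^3 - 6u^2 - u - 9) − 5| < eps.

delta = min(1, eps/64)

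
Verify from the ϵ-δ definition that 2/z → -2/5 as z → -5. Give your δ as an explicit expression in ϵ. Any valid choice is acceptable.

Let ϵ > 0 be given. We seek δ > 0 such that 0 < |z + 5| < δ implies |2/z + 2/5| < ϵ.
|2/z + 2/5| = 2·|-5 − z|/(5·|z|) = 2|z + 5|/(5|z|).
Require δ ≤ 5/2 so that |z| > 5 − 5/2 = 5/2, hence 5|z| > 25/2.
Then |2/z + 2/5| < 2|z + 5|/(25/2), which is < ϵ when |z + 5| < (25/4)ϵ.
Take δ = min(5/2, (25/4)ϵ). Then 0 < |z + 5| < δ gives both |z + 5| < 5/2 and |z + 5| < (25/4)ϵ, so |2/z + 2/5| < ϵ.

δ = min(5/2, (25/4)ϵ)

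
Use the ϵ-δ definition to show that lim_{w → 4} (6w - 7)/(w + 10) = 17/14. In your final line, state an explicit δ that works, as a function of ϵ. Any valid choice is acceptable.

Let ϵ > 0 be given. We want δ > 0 with 0 < |w − 4| < δ ⇒ |(6w - 7)/(w + 10) − (17/14)| < ϵ.
Combining over a common denominator, (6w - 7)/(w + 10) − (17/14) = [(6w - 7)·14 − 17·(w + 10)] / [14·(w + 10)] = 67(w − 4) / (14(w + 10)).
So |(6w - 7)/(w + 10) − (17/14)| = 67|w − 4| / (14·|w + 10|).
Restrict δ ≤ 7. Then |w − 4| < 7 gives |w + 10| = |(w − 4) + 14| ≥ 14 − 7 = 7.
Hence |(6w - 7)/(w + 10) − (17/14)| < 67|w − 4|/(14·7) = (67/98)|w − 4|, which is < ϵ once |w − 4| < (98/67)ϵ.
Take δ = min(7, (98/67)ϵ). Then 0 < |w − 4| < δ forces both bounds, so |(6w - 7)/(w + 10) − (17/14)| < ϵ.

δ = min(7, (98/67)ϵ)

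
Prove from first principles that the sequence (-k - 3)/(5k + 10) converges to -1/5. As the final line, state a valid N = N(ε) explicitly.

Fix ε > 0. For k ≥ 1, |(-k - 3)/(5k + 10) + 1/5| = |-5|/(5(5k + 10)) = 5/(5(5k + 10)).
Since 5k + 10 ≥ 5k for k ≥ 1, this is ≤ 5/(5·5k) = (1/5)/k.
So |(-k - 3)/(5k + 10) + 1/5| < ε whenever k > (1/5)/ε.
Take N = (1/5)/ε. If k > N then |(-k - 3)/(5k + 10) + 1/5| ≤ (1/5)/k < ε.

N = (1/5)/ε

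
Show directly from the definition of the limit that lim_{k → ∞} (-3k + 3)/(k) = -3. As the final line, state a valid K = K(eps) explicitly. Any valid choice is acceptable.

K = 3/eps

Suppose eps > 0. For k ≥ 1, |(-3k + 3)/(k) + 3| = |3|/((k)) = 3/((k)).
Since k ≥ k for k ≥ 1, this is ≤ 3/(k) = 3/k.
So |(-3k + 3)/(k) + 3| < eps whenever k > 3/eps.
Take K = 3/eps. If k > K then |(-3k + 3)/(k) + 3| ≤ 3/k < eps.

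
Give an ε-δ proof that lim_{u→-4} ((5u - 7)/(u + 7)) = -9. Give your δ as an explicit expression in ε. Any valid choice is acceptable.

Let ε > 0 be given. We want δ > 0 with 0 < |u + 4| < δ ⇒ |(5u - 7)/(u + 7) + 9| < ε.
Combining over a common denominator, (5u - 7)/(u + 7) + 9 = [(5u - 7)·3 − (-27)·(u + 7)] / [3·(u + 7)] = 42(u + 4) / (3(u + 7)).
So |(5u - 7)/(u + 7) + 9| = 42|u + 4| / (3·|u + 7|).
Restrict δ ≤ 3/2. Then |u + 4| < 3/2 gives |u + 7| = |(u + 4) + 3| ≥ 3 − 3/2 = 3/2.
Hence |(5u - 7)/(u + 7) + 9| < 42|u + 4|/(3·(3/2)) = (28/3)|u + 4|, which is < ε once |u + 4| < (3/28)ε.
Take δ = min(3/2, (3/28)ε). Then 0 < |u + 4| < δ forces both bounds, so |(5u - 7)/(u + 7) + 9| < ε.

δ = min(3/2, (3/28)ε)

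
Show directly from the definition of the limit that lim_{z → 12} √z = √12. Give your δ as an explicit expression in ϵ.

δ = min(12, √12·ϵ)

Let ϵ > 0. We want δ > 0 such that 0 < |z − 12| < δ implies |√z − √12| < ϵ.
Rationalise: √z − √12 = (z − 12)/(√z + √12), so |√z − √12| = |z − 12|/(√z + √12).
Restrict δ ≤ 12 so that |z − 12| < 12 forces z > 0, and then √z + √12 > √12.
Hence |√z − √12| < |z − 12|/√12, which is < ϵ once |z − 12| < √12·ϵ.
Take δ = min(12, √12·ϵ). If 0 < |z − 12| < δ then z > 0 and |√z − √12| < |z − 12|/√12 < ϵ.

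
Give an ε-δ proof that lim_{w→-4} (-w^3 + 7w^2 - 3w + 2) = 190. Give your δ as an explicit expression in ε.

Suppose ε > 0. We want δ > 0 such that 0 < |w + 4| < δ implies |(-w^3 + 7w^2 - 3w + 2) − 190| < ε.
(-w^3 + 7w^2 - 3w + 2) − 190 = -w^3 + 7w^2 - 3w - 188 = (w + 4)(-w^2 + 11w - 47).
So |(-w^3 + 7w^2 - 3w + 2) − 190| = |w + 4|·|-w^2 + 11w - 47|.
Require δ ≤ 1. Then |w + 4| < 1 gives |w| < 5, and by the triangle inequality |-w^2 + 11w - 47| ≤ 5^2 + 11·5 + 47 = 127.
Hence |(-w^3 + 7w^2 - 3w + 2) − 190| ≤ 127|w + 4| < ε provided |w + 4| < ε/127.
Take δ = min(1, ε/127). Then 0 < |w + 4| < δ gives both |w + 4| < 1 and |w + 4| < ε/127, so |(-w^3 + 7w^2 - 3w + 2) − 190| < ε.

δ = min(1, ε/127)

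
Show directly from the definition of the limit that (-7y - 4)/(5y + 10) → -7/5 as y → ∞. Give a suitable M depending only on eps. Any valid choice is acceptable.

M = 2/eps

Fix eps > 0. We seek M > 0 such that y > M implies |(-7y - 4)/(5y + 10) + 7/5| < eps.
(-7y - 4)/(5y + 10) + 7/5 = (5(-7y - 4) − (-7)(5y + 10)) / (5(5y + 10)) = 50/(5(5y + 10)).
For y > 0 we have 5y + 10 > 5y, so |(-7y - 4)/(5y + 10) + 7/5| = 50/(5(5y + 10)) < 50/(5·5y) = 2/y.
Thus |(-7y - 4)/(5y + 10) + 7/5| < eps whenever y > 2/eps.
Take M = 2/eps. If y > M then |(-7y - 4)/(5y + 10) + 7/5| < 2/y < eps.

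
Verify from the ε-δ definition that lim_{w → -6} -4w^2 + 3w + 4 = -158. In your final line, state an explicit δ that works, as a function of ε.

Let ε > 0. We want δ > 0 such that 0 < |w + 6| < δ implies |(-4w^2 + 3w + 4) + 158| < ε.
(-4w^2 + 3w + 4) + 158 = -4w^2 + 3w + 162 = (w + 6)(-4w + 27).
So |(-4w^2 + 3w + 4) + 158| = |w + 6|·|-4w + 27|.
Require δ ≤ 1. Then |w + 6| < 1 gives |w| < 7, and by the triangle inequality |-4w + 27| ≤ 4·7 + 27 = 55.
Hence |(-4w^2 + 3w + 4) + 158| ≤ 55|w + 6| < ε provided |w + 6| < ε/55.
Take δ = min(1, ε/55). Then 0 < |w + 6| < δ gives both |w + 6| < 1 and |w + 6| < ε/55, so |(-4w^2 + 3w + 4) + 158| < ε.

δ = min(1, ε/55)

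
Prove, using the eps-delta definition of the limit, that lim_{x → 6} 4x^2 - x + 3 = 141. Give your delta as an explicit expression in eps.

Let eps > 0 be given. We want delta > 0 such that 0 < |x − 6| < delta implies |(4x^2 - x + 3) − 141| < eps.
(4x^2 - x + 3) − 141 = 4x^2 - x - 138 = (x − 6)(4x + 23).
So |(4x^2 - x + 3) − 141| = |x − 6|·|4x + 23|.
Assume first that |x − 6| < 1, so |x| < 7. Then |4x + 23| ≤ 4·7 + 23 = 51.
Hence |(4x^2 - x + 3) − 141| ≤ 51|x − 6| < eps provided |x − 6| < eps/51.
Choosing delta = min(1, eps/51) ensures both conditions, hence |(4x^2 - x + 3) − 141| < eps.

delta = min(1, eps/51)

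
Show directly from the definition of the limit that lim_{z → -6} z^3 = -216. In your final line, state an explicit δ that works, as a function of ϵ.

δ = min(1, ϵ/127)

Let ϵ > 0 be given. We seek δ > 0 with 0 < |z + 6| < δ ⇒ |z^3 + 216| < ϵ.
Factor: z^3 + 216 = (z + 6)(z^2 - 6z + 36), so |z^3 + 216| = |z + 6|·|z^2 - 6z + 36|.
Restrict δ ≤ 1. Then |z + 6| < 1 gives |z| < 7, so by the triangle inequality |z^2 - 6z + 36| ≤ 7^2 + 6·7 + 36 = 127.
Hence |z^3 + 216| ≤ 127|z + 6|, which is < ϵ once |z + 6| < ϵ/127.
Take δ = min(1, ϵ/127). If 0 < |z + 6| < δ then both bounds hold and |z^3 + 216| ≤ 127|z + 6| < 127·(ϵ/127) = ϵ.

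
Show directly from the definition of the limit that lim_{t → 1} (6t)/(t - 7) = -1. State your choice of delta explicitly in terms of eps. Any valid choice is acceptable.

delta = min(3, (3/7)eps)

Let eps > 0. We want delta > 0 with 0 < |t − 1| < delta ⇒ |(6t)/(t - 7) + 1| < eps.
Combining over a common denominator, (6t)/(t - 7) + 1 = [(6t)·(-6) − 6·(t - 7)] / [(-6)·(t - 7)] = -42(t − 1) / ((-6)(t - 7)).
So |(6t)/(t - 7) + 1| = 42|t − 1| / (6·|t − 7|).
Require delta ≤ 3, so |t − 7| ≥ |-6| − |t − 1| > 6 − 3 = 3.
Hence |(6t)/(t - 7) + 1| < 42|t − 1|/(6·3) = (7/3)|t − 1|, which is < eps once |t − 1| < (3/7)eps.
Take delta = min(3, (3/7)eps). Then 0 < |t − 1| < delta forces both bounds, so |(6t)/(t - 7) + 1| < eps.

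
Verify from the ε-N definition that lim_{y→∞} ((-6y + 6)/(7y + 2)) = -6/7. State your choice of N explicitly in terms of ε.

Suppose ε > 0. We seek N > 0 such that y > N implies |(-6y + 6)/(7y + 2) + 6/7| < ε.
(-6y + 6)/(7y + 2) + 6/7 = (7(-6y + 6) − (-6)(7y + 2)) / (7(7y + 2)) = 54/(7(7y + 2)).
For y > 0 we have 7y + 2 > 7y, so |(-6y + 6)/(7y + 2) + 6/7| = 54/(7(7y + 2)) < 54/(7·7y) = (54/49)/y.
Thus |(-6y + 6)/(7y + 2) + 6/7| < ε whenever y > (54/49)/ε.
Take N = (54/49)/ε. If y > N then |(-6y + 6)/(7y + 2) + 6/7| < (54/49)/y < ε.

N = (54/49)/ε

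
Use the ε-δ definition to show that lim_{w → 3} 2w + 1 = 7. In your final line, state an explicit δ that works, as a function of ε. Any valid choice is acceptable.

δ = ε/2

Let ε > 0. We need δ > 0 so that 0 < |w − 3| < δ implies |(2w + 1) − 7| < ε.
|(2w + 1) − 7| = |2w - 6| = 2|w − 3|.
Thus it suffices that |w − 3| < ε/2.
Choosing δ = ε/2 gives |(2w + 1) − 7| = 2|w − 3| < ε whenever |w − 3| < δ.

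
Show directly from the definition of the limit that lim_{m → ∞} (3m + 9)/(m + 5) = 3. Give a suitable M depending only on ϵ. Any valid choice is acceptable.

Let ϵ > 0. For m ≥ 1, |(3m + 9)/(m + 5) − 3| = |-6|/((m + 5)) = 6/((m + 5)).
Since m + 5 ≥ m for m ≥ 1, this is ≤ 6/(m) = 6/m.
So |(3m + 9)/(m + 5) − 3| < ϵ whenever m > 6/ϵ.
Take M = 6/ϵ. If m > M then |(3m + 9)/(m + 5) − 3| ≤ 6/m < ϵ.

M = 6/ϵ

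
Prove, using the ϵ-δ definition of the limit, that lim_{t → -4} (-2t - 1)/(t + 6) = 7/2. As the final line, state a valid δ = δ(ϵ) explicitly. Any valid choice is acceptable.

Let ϵ > 0 be given. We want δ > 0 with 0 < |t + 4| < δ ⇒ |(-2t - 1)/(t + 6) − (7/2)| < ϵ.
Combining over a common denominator, (-2t - 1)/(t + 6) − (7/2) = [(-2t - 1)·2 − 7·(t + 6)] / [2·(t + 6)] = -11(t + 4) / (2(t + 6)).
So |(-2t - 1)/(t + 6) − (7/2)| = 11|t + 4| / (2·|t + 6|).
Restrict δ ≤ 1. Then |t + 4| < 1 gives |t + 6| = |(t + 4) + 2| ≥ 2 − 1 = 1.
Hence |(-2t - 1)/(t + 6) − (7/2)| < 11|t + 4|/(2·1) = (11/2)|t + 4|, which is < ϵ once |t + 4| < (2/11)ϵ.
Take δ = min(1, (2/11)ϵ). Then 0 < |t + 4| < δ forces both bounds, so |(-2t - 1)/(t + 6) − (7/2)| < ϵ.

δ = min(1, (2/11)ϵ)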